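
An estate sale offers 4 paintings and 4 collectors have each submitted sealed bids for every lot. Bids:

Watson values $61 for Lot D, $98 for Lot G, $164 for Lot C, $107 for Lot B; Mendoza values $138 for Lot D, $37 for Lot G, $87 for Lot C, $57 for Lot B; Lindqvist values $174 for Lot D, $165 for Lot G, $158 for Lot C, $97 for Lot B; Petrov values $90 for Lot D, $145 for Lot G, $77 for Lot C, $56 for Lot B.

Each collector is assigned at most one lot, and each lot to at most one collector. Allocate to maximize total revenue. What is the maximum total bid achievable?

Optimal: Watson→Lot B ($107), Mendoza→Lot D ($138), Lindqvist→Lot C ($158), Petrov→Lot G ($145) — total 107+138+158+145 = $548.
Column-greedy (each lot in turn goes to its best remaining collector) gives $540, worse by 8.
No other one-to-one assignment exceeds $548.

Max total: $548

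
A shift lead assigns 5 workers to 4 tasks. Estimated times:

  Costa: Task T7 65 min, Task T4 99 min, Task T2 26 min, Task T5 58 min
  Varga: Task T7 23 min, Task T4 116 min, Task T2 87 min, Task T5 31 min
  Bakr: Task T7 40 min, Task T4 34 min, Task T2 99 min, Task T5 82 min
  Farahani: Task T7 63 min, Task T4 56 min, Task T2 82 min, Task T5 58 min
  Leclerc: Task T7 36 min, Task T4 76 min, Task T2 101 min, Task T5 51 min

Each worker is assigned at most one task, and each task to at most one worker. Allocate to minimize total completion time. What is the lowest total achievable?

Optimal: Leclerc→Task T7 (36 min), Bakr→Task T4 (34 min), Costa→Task T2 (26 min), Varga→Task T5 (31 min) — total 36+34+26+31 = 127 min.
Column-greedy (each task in turn goes to its cheapest remaining worker) gives 134 min, worse by 7.
Every other assignment is strictly worse.

Min total: 127 min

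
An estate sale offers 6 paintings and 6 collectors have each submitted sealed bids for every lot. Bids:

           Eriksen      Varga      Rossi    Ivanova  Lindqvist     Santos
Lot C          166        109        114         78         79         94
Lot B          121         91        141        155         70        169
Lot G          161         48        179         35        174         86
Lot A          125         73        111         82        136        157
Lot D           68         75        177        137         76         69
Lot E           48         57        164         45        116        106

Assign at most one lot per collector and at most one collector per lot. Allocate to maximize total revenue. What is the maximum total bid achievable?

Optimal: Eriksen→Lot C ($166), Varga→Lot D ($75), Rossi→Lot E ($164), Ivanova→Lot B ($155), Lindqvist→Lot G ($174), Santos→Lot A ($157) — total 166+75+164+155+174+157 = $891.
Row-greedy (each collector in turn takes its best remaining lot) gives $815, worse by 76.
Swapping Lindqvist↔Varga (Lindqvist→Lot D $76, Varga→Lot G $48) loses 125.

Maximum total: $891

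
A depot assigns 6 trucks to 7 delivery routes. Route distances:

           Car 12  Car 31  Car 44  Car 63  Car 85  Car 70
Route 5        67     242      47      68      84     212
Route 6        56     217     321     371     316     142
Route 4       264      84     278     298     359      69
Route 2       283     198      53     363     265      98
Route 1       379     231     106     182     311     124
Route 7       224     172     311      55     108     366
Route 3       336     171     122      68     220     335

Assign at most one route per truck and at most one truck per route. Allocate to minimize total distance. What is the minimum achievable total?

Treat this as an assignment problem: match each truck to one route.
Optimal: Car 12→Route 6 (56 km), Car 31→Route 4 (84 km), Car 44→Route 2 (53 km), Car 63→Route 7 (55 km), Car 85→Route 5 (84 km), Car 70→Route 1 (124 km) — total 56+84+53+55+84+124 = 456 km.
Column-greedy (each route in turn goes to its cheapest remaining truck) gives 660 km, worse by 204.
Next-best assignment: Car 12→Route 6, Car 31→Route 4, Car 44→Route 5, Car 63→Route 3, Car 85→Route 7, Car 70→Route 2 = 461 km.
Swapping Car 63↔Car 44 (Car 63→Route 2 363 km, Car 44→Route 7 311 km) adds 566.

Minimum total: 456 km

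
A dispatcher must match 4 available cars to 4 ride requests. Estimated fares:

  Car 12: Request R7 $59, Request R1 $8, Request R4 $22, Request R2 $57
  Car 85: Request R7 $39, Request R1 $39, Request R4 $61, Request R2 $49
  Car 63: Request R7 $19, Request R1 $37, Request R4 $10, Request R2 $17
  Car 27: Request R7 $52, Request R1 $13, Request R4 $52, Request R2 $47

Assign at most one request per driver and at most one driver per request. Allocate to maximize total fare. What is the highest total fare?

This is the linear assignment problem.
Optimal: Car 12→Request R2 ($57), Car 85→Request R4 ($61), Car 63→Request R1 ($37), Car 27→Request R7 ($52) — total 57+61+37+52 = $207.
Next-best assignment: Car 12→Request R7, Car 85→Request R4, Car 63→Request R1, Car 27→Request R2 = $204.
Swapping Car 27↔Car 85 (Car 27→Request R4 $52, Car 85→Request R7 $39) loses 22.

Max total: $207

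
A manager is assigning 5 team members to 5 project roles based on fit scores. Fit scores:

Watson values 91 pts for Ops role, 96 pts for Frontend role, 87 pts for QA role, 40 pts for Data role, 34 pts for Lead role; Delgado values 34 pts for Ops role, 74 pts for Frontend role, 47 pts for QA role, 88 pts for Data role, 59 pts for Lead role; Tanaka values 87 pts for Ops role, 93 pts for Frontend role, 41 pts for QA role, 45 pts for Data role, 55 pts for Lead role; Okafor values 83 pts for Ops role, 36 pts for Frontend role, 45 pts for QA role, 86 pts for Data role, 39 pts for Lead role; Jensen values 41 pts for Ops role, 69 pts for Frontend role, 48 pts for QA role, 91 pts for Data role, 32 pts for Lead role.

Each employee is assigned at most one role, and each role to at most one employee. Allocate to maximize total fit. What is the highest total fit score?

Maximum total: 413 pts

Optimal: Watson→QA role (87 pts), Delgado→Lead role (59 pts), Tanaka→Frontend role (93 pts), Okafor→Ops role (83 pts), Jensen→Data role (91 pts) — total 87+59+93+83+91 = 413 pts.
Swapping Okafor↔Tanaka (Okafor→Frontend role 36 pts, Tanaka→Ops role 87 pts) loses 53.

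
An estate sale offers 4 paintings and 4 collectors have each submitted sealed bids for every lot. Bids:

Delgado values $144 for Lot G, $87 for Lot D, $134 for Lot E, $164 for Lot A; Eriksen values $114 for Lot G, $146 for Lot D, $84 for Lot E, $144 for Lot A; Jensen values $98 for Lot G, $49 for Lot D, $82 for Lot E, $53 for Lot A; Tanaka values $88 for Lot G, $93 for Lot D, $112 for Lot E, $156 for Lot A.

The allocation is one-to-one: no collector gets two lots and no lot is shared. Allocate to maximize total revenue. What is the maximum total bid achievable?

Max total: $534

This is a one-to-one assignment (maximum-weight bipartite matching).
Optimal: Delgado→Lot E ($134), Eriksen→Lot D ($146), Jensen→Lot G ($98), Tanaka→Lot A ($156) — total 134+146+98+156 = $534.
Row-greedy (each collector in turn takes its best remaining lot) gives $520, worse by 14.
Next-best assignment: Delgado→Lot G, Eriksen→Lot D, Jensen→Lot E, Tanaka→Lot A = $528.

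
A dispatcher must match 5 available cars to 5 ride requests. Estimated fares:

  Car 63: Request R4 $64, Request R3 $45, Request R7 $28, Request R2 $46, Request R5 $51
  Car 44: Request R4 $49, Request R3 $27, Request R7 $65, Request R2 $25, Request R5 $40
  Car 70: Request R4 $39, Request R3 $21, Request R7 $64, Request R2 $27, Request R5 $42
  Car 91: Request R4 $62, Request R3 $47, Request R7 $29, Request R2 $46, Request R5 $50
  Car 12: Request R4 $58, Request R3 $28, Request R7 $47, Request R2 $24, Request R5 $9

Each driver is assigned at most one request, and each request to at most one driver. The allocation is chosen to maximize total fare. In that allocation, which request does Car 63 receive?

Optimal: Car 63→Request R2 ($46), Car 44→Request R7 ($65), Car 70→Request R5 ($42), Car 91→Request R3 ($47), Car 12→Request R4 ($58) — total 46+65+42+47+58 = $258.
Column-greedy (each request in turn goes to its best remaining driver) gives $212, worse by 46.
Next-best assignment: Car 63→Request R3, Car 44→Request R7, Car 70→Request R5, Car 91→Request R2, Car 12→Request R4 = $256.
Car 63's own top request is Request R4 ($64), but forcing Car 63→Request R4 and reassigning the rest optimally gives only $245 — worse by 13.

Car 63 receives Request R2.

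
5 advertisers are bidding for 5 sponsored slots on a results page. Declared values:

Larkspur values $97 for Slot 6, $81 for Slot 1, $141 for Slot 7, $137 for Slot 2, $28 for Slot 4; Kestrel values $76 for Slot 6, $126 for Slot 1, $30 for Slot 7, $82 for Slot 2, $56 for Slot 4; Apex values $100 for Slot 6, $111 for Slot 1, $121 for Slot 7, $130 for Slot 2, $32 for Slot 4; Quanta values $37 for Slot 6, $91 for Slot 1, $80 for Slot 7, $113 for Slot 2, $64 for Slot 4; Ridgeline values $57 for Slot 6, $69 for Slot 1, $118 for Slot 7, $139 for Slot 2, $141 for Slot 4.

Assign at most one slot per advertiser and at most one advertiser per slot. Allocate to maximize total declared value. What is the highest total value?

Maximum total: $621

This is the linear assignment problem.
Optimal: Larkspur→Slot 7 ($141), Kestrel→Slot 1 ($126), Apex→Slot 6 ($100), Quanta→Slot 2 ($113), Ridgeline→Slot 4 ($141) — total 141+126+100+113+141 = $621.
Max-entry greedy (repeatedly take the single best remaining cell) gives $575, worse by 46.
Next-best assignment: Larkspur→Slot 6, Kestrel→Slot 1, Apex→Slot 7, Quanta→Slot 2, Ridgeline→Slot 4 = $598.
No other one-to-one assignment exceeds $621.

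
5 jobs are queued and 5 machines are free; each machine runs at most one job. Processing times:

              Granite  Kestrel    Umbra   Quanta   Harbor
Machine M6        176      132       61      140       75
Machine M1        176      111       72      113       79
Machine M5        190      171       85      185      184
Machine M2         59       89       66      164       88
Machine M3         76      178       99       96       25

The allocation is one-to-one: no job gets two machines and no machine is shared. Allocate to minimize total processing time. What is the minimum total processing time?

Optimal: Granite→Machine M2 (59 min), Kestrel→Machine M6 (132 min), Umbra→Machine M5 (85 min), Quanta→Machine M1 (113 min), Harbor→Machine M3 (25 min) — total 59+132+85+113+25 = 414 min.
Swapping Umbra↔Harbor (Umbra→Machine M3 99 min, Harbor→Machine M5 184 min) adds 173.
Every other assignment is strictly worse.

Minimum total: 414 min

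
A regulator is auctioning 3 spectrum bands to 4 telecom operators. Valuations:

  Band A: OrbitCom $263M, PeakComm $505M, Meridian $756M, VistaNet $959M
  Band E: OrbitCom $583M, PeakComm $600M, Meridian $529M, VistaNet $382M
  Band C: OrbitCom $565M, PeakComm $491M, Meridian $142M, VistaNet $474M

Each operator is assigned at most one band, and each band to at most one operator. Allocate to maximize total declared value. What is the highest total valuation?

Optimal: VistaNet→Band A ($959M), PeakComm→Band E ($600M), OrbitCom→Band C ($565M) — total 959+600+565 = $2124M.
Row-greedy (each operator in turn takes its best remaining band) gives $1230M, worse by 894.
Next-best assignment: VistaNet→Band A, Meridian→Band E, OrbitCom→Band C = $2053M.
Every other assignment is strictly worse.

Max total: $2124M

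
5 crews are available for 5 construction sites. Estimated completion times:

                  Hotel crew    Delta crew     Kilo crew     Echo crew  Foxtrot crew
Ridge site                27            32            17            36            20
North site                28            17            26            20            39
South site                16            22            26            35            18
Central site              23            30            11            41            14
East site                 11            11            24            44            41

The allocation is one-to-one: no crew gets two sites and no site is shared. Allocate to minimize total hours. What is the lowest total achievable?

Min total: 78 hours

Optimal: Hotel crew→South site (16 hours), Delta crew→East site (11 hours), Kilo crew→Ridge site (17 hours), Echo crew→North site (20 hours), Foxtrot crew→Central site (14 hours) — total 16+11+17+20+14 = 78 hours.
No other one-to-one assignment undercuts 78 hours.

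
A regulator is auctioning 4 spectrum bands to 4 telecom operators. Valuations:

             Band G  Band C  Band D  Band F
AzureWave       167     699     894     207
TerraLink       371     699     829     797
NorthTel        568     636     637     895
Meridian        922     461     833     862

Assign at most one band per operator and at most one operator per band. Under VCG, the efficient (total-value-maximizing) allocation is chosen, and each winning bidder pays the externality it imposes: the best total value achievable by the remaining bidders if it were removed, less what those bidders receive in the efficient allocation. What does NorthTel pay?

Efficient allocation: AzureWave→Band D ($894M), TerraLink→Band C ($699M), NorthTel→Band F ($895M), Meridian→Band G ($922M); total welfare W = $3410M.
NorthTel receives Band F at value $895M, so the others get W − 895 = $2515M.
Without NorthTel: best allocation of the remaining 3 bidders over all 4 bands is AzureWave→Band D ($894M), TerraLink→Band F ($797M), Meridian→Band G ($922M), total $2613M.
VCG payment = (others' best without NorthTel) − (others' welfare with NorthTel) = 2613 − 2515 = $98M.

NorthTel pays $98M.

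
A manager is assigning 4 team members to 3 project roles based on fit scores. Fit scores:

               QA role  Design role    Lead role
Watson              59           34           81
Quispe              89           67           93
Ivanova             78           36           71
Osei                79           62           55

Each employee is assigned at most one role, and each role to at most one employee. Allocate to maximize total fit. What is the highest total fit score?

Optimal: Ivanova→QA role (78 pts), Osei→Design role (62 pts), Quispe→Lead role (93 pts) — total 78+62+93 = 233 pts.
Next-best assignment: Quispe→QA role, Osei→Design role, Watson→Lead role = 232 pts.

Maximum total: 233 pts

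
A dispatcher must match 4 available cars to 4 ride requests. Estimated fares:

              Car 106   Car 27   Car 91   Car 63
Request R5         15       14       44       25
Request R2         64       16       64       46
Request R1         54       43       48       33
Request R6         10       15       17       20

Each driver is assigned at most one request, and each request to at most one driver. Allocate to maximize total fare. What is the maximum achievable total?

Maximum total: $171

Treat this as an assignment problem: match each driver to one request.
Optimal: Car 106→Request R2 ($64), Car 27→Request R1 ($43), Car 91→Request R5 ($44), Car 63→Request R6 ($20) — total 64+43+44+20 = $171.
Swapping Car 91↔Car 27 (Car 91→Request R1 $48, Car 27→Request R5 $14) loses 25.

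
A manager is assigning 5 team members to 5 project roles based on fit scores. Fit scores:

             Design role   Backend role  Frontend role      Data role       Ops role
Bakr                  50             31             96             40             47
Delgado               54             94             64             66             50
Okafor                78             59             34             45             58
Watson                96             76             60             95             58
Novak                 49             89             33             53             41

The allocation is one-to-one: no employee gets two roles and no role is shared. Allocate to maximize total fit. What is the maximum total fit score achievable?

Maximum total: 408 pts

This is the linear assignment problem.
Optimal: Bakr→Frontend role (96 pts), Delgado→Ops role (50 pts), Okafor→Design role (78 pts), Watson→Data role (95 pts), Novak→Backend role (89 pts) — total 96+50+78+95+89 = 408 pts.
Column-greedy (each role in turn goes to its best remaining employee) gives 397 pts, worse by 11.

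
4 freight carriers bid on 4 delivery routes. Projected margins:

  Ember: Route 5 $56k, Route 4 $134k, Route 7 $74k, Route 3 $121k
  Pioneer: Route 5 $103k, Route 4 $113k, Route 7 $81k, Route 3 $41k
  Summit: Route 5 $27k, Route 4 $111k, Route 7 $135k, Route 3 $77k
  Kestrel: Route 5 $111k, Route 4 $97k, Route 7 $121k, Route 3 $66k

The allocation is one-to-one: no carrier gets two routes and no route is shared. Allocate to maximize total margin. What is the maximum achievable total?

Max total: $480k

Optimal: Ember→Route 3 ($121k), Pioneer→Route 4 ($113k), Summit→Route 7 ($135k), Kestrel→Route 5 ($111k) — total 121+113+135+111 = $480k.
Column-greedy (each route in turn goes to its best remaining carrier) gives $421k, worse by 59.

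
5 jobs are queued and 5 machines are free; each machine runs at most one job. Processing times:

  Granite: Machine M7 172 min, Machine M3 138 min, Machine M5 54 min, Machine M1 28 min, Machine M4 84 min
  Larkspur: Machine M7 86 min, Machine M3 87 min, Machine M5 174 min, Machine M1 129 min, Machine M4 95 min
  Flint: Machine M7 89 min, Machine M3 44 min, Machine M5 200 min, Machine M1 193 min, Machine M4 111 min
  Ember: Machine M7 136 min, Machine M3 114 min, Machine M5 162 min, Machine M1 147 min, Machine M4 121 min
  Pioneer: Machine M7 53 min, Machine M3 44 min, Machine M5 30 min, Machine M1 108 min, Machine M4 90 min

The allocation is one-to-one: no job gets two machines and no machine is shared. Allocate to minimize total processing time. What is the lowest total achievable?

Treat this as an assignment problem: match each job to one machine.
Optimal: Granite→Machine M1 (28 min), Larkspur→Machine M7 (86 min), Flint→Machine M3 (44 min), Ember→Machine M4 (121 min), Pioneer→Machine M5 (30 min) — total 28+86+44+121+30 = 309 min.
Column-greedy (each machine in turn goes to its cheapest remaining job) gives 401 min, worse by 92.
Next-best assignment: Granite→Machine M1, Larkspur→Machine M4, Flint→Machine M3, Ember→Machine M7, Pioneer→Machine M5 = 333 min.

Minimum total: 309 min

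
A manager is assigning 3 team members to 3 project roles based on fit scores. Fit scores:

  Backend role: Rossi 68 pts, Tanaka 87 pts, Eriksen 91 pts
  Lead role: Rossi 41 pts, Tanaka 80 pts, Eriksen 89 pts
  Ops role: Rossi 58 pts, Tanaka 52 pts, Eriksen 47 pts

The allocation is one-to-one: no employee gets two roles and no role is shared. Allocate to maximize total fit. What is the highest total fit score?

Maximum total: 234 pts

Optimal: Rossi→Ops role (58 pts), Tanaka→Backend role (87 pts), Eriksen→Lead role (89 pts) — total 58+87+89 = 234 pts.
Row-greedy (each employee in turn takes its best remaining role) gives 195 pts, worse by 39.
Next-best assignment: Rossi→Ops role, Tanaka→Lead role, Eriksen→Backend role = 229 pts.
Checked against all permutations: 234 pts is optimal.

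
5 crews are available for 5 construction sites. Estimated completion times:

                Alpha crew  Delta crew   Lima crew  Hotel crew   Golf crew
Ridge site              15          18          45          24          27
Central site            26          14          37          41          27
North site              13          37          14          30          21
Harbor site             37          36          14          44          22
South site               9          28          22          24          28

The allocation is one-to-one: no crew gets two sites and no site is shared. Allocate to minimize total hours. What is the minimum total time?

Min total: 82 hours

Optimal: Alpha crew→South site (9 hours), Delta crew→Central site (14 hours), Lima crew→Harbor site (14 hours), Hotel crew→Ridge site (24 hours), Golf crew→North site (21 hours) — total 9+14+14+24+21 = 82 hours.
Row-greedy (each crew in turn takes its cheapest remaining site) gives 83 hours, worse by 1.
Swapping Delta crew↔Hotel crew (Delta crew→Ridge site 18 hours, Hotel crew→Central site 41 hours) adds 21.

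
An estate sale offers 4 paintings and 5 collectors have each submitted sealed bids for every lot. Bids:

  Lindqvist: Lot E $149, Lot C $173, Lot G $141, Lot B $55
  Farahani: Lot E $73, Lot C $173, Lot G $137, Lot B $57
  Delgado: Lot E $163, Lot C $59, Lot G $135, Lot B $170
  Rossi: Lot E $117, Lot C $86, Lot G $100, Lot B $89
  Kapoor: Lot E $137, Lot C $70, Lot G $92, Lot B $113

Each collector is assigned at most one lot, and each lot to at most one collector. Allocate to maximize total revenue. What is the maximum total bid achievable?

Optimal: Kapoor→Lot E ($137), Farahani→Lot C ($173), Lindqvist→Lot G ($141), Delgado→Lot B ($170) — total 137+173+141+170 = $621.

Max total: $621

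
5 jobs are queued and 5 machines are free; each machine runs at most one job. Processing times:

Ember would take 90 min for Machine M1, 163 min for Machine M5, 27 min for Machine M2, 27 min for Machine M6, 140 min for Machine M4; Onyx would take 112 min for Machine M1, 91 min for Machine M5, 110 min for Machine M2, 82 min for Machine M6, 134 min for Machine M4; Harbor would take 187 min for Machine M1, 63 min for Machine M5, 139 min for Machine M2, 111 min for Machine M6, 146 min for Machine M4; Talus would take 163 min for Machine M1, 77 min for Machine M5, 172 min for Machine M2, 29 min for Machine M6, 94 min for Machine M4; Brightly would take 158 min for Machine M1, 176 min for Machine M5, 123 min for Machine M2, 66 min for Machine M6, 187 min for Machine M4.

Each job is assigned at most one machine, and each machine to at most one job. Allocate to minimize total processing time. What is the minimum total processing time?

This is a one-to-one assignment (minimum-cost bipartite matching).
Optimal: Ember→Machine M2 (27 min), Onyx→Machine M1 (112 min), Harbor→Machine M5 (63 min), Talus→Machine M4 (94 min), Brightly→Machine M6 (66 min) — total 27+112+63+94+66 = 362 min.
Min-entry greedy (repeatedly take the single cheapest remaining cell) gives 418 min, worse by 56.

Min total: 362 min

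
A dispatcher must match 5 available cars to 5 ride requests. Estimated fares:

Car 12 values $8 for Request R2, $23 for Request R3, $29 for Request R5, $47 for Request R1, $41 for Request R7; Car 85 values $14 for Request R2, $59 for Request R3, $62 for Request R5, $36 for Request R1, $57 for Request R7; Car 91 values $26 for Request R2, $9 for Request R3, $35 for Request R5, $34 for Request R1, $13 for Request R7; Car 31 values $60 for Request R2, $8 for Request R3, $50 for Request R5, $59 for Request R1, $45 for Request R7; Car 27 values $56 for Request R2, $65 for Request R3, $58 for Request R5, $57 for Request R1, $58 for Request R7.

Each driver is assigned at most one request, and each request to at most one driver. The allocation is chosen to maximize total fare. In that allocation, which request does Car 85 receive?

Car 85 receives Request R7.

Optimal: Car 12→Request R1 ($47), Car 85→Request R7 ($57), Car 91→Request R5 ($35), Car 31→Request R2 ($60), Car 27→Request R3 ($65) — total 47+57+35+60+65 = $264.
Row-greedy (each driver in turn takes its best remaining request) gives $245, worse by 19.
Next-best assignment: Car 12→Request R7, Car 85→Request R5, Car 91→Request R1, Car 31→Request R2, Car 27→Request R3 = $262.
Car 85's own top request is Request R5 ($62), but forcing Car 85→Request R5 and reassigning the rest optimally gives only $262 — worse by 2.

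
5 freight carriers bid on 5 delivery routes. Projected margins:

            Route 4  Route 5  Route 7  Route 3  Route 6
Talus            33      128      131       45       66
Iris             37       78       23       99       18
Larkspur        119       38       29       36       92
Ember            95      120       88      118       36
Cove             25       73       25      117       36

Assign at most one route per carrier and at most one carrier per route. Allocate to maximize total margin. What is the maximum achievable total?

Maximum total: $513k

Optimal: Talus→Route 7 ($131k), Iris→Route 5 ($78k), Larkspur→Route 6 ($92k), Ember→Route 4 ($95k), Cove→Route 3 ($117k) — total 131+78+92+95+117 = $513k.
Max-entry greedy (repeatedly take the single best remaining cell) gives $505k, worse by 8.
Next-best assignment: Talus→Route 7, Iris→Route 3, Larkspur→Route 4, Ember→Route 5, Cove→Route 6 = $505k.
No other one-to-one assignment exceeds $513k.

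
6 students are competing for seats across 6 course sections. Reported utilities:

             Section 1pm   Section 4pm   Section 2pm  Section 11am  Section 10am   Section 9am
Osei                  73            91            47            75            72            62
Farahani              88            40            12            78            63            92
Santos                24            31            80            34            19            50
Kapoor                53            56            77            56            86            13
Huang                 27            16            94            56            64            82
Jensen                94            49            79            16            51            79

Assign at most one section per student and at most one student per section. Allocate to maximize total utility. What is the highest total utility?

This is a one-to-one assignment (maximum-weight bipartite matching).
Optimal: Osei→Section 4pm (91 points), Farahani→Section 11am (78 points), Santos→Section 2pm (80 points), Kapoor→Section 10am (86 points), Huang→Section 9am (82 points), Jensen→Section 1pm (94 points) — total 91+78+80+86+82+94 = 511 points.

Max total: 511 points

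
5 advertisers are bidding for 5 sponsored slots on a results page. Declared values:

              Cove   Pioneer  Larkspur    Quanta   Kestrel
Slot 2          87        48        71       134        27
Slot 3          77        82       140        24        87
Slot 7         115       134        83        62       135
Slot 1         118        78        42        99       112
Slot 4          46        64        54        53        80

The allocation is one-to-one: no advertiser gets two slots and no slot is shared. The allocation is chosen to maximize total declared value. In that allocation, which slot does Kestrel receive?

This is a one-to-one assignment (maximum-weight bipartite matching).
Optimal: Cove→Slot 1 ($118), Pioneer→Slot 7 ($134), Larkspur→Slot 3 ($140), Quanta→Slot 2 ($134), Kestrel→Slot 4 ($80) — total 118+134+140+134+80 = $606.
Column-greedy (each slot in turn goes to its best remaining advertiser) gives $591, worse by 15.
Kestrel's own top slot is Slot 7 ($135), but forcing Kestrel→Slot 7 and reassigning the rest optimally gives only $591 — worse by 15.

Kestrel receives Slot 4.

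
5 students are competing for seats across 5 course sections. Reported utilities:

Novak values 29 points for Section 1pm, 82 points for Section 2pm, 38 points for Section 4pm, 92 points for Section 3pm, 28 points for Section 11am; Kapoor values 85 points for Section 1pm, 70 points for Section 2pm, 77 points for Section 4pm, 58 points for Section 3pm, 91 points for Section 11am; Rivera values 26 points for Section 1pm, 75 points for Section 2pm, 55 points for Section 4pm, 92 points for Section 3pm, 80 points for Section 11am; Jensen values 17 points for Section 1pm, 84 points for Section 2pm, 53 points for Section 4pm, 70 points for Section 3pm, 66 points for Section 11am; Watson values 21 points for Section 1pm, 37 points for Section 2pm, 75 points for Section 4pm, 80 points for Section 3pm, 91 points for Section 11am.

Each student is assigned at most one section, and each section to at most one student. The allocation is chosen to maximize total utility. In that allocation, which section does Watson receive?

Optimal: Novak→Section 3pm (92 points), Kapoor→Section 1pm (85 points), Rivera→Section 11am (80 points), Jensen→Section 2pm (84 points), Watson→Section 4pm (75 points) — total 92+85+80+84+75 = 416 points.
Row-greedy (each student in turn takes its best remaining section) gives 332 points, worse by 84.
Next-best assignment: Novak→Section 3pm, Kapoor→Section 1pm, Rivera→Section 4pm, Jensen→Section 2pm, Watson→Section 11am = 407 points.
Watson's own top section is Section 11am (91 points), but forcing Watson→Section 11am and reassigning the rest optimally gives only 407 points — worse by 9.

Watson receives Section 4pm.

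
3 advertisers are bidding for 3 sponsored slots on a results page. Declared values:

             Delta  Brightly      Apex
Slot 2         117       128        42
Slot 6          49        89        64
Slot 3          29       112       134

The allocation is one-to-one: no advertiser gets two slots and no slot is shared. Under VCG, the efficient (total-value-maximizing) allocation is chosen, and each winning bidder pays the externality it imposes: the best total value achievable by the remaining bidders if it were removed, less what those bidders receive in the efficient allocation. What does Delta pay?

Efficient allocation: Delta→Slot 2 ($117), Brightly→Slot 6 ($89), Apex→Slot 3 ($134); total welfare W = $340.
Delta receives Slot 2 at value $117, so the others get W − 117 = $223.
Without Delta: best allocation of the remaining 2 bidders over all 3 slots is Brightly→Slot 2 ($128), Apex→Slot 3 ($134), total $262.
VCG payment = (others' best without Delta) − (others' welfare with Delta) = 262 − 223 = $39.

Delta pays $39.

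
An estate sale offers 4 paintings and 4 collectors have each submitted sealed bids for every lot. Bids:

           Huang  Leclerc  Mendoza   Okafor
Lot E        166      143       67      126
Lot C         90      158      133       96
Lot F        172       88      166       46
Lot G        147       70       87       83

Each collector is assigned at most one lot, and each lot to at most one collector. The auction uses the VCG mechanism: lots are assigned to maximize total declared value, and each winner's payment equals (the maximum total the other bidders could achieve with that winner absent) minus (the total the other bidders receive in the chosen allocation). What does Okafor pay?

Efficient allocation: Huang→Lot G ($147), Leclerc→Lot C ($158), Mendoza→Lot F ($166), Okafor→Lot E ($126); total welfare W = $597.
Okafor receives Lot E at value $126, so the others get W − 126 = $471.
Without Okafor: best allocation of the remaining 3 bidders over all 4 lots is Huang→Lot E ($166), Leclerc→Lot C ($158), Mendoza→Lot F ($166), total $490.
VCG payment = (others' best without Okafor) − (others' welfare with Okafor) = 490 − 471 = $19.

Okafor pays $19.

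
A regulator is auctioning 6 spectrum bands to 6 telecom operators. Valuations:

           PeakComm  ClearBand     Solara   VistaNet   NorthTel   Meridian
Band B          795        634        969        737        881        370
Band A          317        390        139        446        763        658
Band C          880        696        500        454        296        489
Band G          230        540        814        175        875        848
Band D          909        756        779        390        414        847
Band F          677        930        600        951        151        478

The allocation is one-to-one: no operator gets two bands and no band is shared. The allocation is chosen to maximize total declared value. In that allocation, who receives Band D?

This is the linear assignment problem.
Optimal: PeakComm→Band C ($880M), ClearBand→Band D ($756M), Solara→Band B ($969M), VistaNet→Band F ($951M), NorthTel→Band A ($763M), Meridian→Band G ($848M) — total 880+756+969+951+763+848 = $5167M.
Row-greedy (each operator in turn takes its best remaining band) gives $4795M, worse by 372.
Next-best assignment: PeakComm→Band D, ClearBand→Band C, Solara→Band B, VistaNet→Band F, NorthTel→Band A, Meridian→Band G = $5136M.
Checked against all permutations: $5167M is optimal.
ClearBand's own top band is Band F ($930M), but forcing ClearBand→Band F and reassigning the rest optimally gives only $4971M — worse by 196.

ClearBand receives Band D.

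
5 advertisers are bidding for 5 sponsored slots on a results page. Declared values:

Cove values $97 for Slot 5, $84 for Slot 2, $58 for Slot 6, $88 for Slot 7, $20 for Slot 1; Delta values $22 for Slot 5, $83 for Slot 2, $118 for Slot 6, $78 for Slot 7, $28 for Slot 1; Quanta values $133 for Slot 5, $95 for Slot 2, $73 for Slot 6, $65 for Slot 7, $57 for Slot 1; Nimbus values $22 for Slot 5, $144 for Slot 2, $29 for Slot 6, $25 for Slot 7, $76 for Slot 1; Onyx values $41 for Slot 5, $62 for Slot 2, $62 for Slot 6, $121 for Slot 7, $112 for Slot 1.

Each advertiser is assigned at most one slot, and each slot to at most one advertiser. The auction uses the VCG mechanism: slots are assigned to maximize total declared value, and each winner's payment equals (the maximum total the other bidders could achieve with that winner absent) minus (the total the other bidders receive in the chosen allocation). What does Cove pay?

Cove pays $9.

Efficient allocation: Cove→Slot 7 ($88), Delta→Slot 6 ($118), Quanta→Slot 5 ($133), Nimbus→Slot 2 ($144), Onyx→Slot 1 ($112); total welfare W = $595.
Cove receives Slot 7 at value $88, so the others get W − 88 = $507.
Without Cove: best allocation of the remaining 4 bidders over all 5 slots is Delta→Slot 6 ($118), Quanta→Slot 5 ($133), Nimbus→Slot 2 ($144), Onyx→Slot 7 ($121), total $516.
VCG payment = (others' best without Cove) − (others' welfare with Cove) = 516 − 507 = $9.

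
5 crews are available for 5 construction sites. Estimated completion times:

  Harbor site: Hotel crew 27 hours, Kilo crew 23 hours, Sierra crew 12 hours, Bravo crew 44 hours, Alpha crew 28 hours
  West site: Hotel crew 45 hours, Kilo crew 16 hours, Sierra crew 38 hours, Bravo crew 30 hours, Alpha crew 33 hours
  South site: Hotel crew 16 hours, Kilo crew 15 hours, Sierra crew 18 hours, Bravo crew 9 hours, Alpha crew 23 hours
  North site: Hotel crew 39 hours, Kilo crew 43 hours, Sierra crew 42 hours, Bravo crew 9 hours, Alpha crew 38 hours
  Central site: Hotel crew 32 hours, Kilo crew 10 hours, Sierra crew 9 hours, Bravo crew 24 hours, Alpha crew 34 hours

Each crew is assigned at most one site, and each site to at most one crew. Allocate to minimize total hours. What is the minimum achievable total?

Minimum total: 78 hours

This is a one-to-one assignment (minimum-cost bipartite matching).
Optimal: Hotel crew→South site (16 hours), Kilo crew→West site (16 hours), Sierra crew→Central site (9 hours), Bravo crew→North site (9 hours), Alpha crew→Harbor site (28 hours) — total 16+16+9+9+28 = 78 hours.
Min-entry greedy (repeatedly take the single cheapest remaining cell) gives 99 hours, worse by 21.
Swapping Sierra crew↔Hotel crew (Sierra crew→South site 18 hours, Hotel crew→Central site 32 hours) adds 25.
Checked against all permutations: 78 hours is optimal.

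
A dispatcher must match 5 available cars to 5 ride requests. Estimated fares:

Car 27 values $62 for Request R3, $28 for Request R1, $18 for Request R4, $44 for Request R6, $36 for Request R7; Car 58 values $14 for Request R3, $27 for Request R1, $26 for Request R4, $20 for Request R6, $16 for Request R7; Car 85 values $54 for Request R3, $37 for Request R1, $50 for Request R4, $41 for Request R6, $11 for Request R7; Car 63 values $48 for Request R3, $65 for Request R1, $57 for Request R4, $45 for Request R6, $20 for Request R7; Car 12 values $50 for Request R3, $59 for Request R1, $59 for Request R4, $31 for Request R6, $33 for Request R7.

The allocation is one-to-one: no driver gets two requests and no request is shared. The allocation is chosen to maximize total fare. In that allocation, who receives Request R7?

Car 58 receives Request R7.

Optimal: Car 27→Request R3 ($62), Car 58→Request R7 ($16), Car 85→Request R6 ($41), Car 63→Request R1 ($65), Car 12→Request R4 ($59) — total 62+16+41+65+59 = $243.
Row-greedy (each driver in turn takes its best remaining request) gives $217, worse by 26.
Swapping Car 27↔Car 58 (Car 27→Request R7 $36, Car 58→Request R3 $14) loses 28.
Car 58's own top request is Request R1 ($27), but forcing Car 58→Request R1 and reassigning the rest optimally gives only $221 — worse by 22.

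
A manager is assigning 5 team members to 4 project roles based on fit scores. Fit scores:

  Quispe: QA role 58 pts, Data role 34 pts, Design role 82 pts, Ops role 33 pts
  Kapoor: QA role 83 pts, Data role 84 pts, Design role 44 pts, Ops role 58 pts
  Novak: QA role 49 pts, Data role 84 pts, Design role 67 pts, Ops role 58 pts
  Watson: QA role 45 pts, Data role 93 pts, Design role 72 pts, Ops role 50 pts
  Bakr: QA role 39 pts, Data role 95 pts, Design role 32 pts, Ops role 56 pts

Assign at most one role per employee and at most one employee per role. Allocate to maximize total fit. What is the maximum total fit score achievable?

This is the linear assignment problem.
Optimal: Kapoor→QA role (83 pts), Bakr→Data role (95 pts), Quispe→Design role (82 pts), Novak→Ops role (58 pts) — total 83+95+82+58 = 318 pts.
Row-greedy (each employee in turn takes its best remaining role) gives 269 pts, worse by 49.

Maximum total: 318 pts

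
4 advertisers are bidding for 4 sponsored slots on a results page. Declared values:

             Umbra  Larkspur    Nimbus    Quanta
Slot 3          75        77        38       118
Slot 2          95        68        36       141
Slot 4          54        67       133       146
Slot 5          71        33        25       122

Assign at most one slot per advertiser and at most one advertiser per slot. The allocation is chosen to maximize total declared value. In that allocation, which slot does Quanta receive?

Treat this as an assignment problem: match each advertiser to one slot.
Optimal: Umbra→Slot 2 ($95), Larkspur→Slot 3 ($77), Nimbus→Slot 4 ($133), Quanta→Slot 5 ($122) — total 95+77+133+122 = $427.
Column-greedy (each slot in turn goes to its best remaining advertiser) gives $379, worse by 48.
Quanta's own top slot is Slot 4 ($146), but forcing Quanta→Slot 4 and reassigning the rest optimally gives only $343 — worse by 84.

Quanta receives Slot 5.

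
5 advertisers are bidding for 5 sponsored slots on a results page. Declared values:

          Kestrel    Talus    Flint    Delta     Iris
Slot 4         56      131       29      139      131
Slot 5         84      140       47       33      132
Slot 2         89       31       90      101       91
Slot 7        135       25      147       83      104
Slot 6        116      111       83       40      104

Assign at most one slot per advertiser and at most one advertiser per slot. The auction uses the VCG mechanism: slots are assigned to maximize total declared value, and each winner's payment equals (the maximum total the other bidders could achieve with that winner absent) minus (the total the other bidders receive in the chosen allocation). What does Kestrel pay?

Efficient allocation: Kestrel→Slot 6 ($116), Talus→Slot 5 ($140), Flint→Slot 7 ($147), Delta→Slot 2 ($101), Iris→Slot 4 ($131); total welfare W = $635.
Kestrel receives Slot 6 at value $116, so the others get W − 116 = $519.
Without Kestrel: best allocation of the remaining 4 bidders over all 5 slots is Talus→Slot 5 ($140), Flint→Slot 7 ($147), Delta→Slot 4 ($139), Iris→Slot 6 ($104), total $530.
VCG payment = (others' best without Kestrel) − (others' welfare with Kestrel) = 530 − 519 = $11.

Kestrel pays $11.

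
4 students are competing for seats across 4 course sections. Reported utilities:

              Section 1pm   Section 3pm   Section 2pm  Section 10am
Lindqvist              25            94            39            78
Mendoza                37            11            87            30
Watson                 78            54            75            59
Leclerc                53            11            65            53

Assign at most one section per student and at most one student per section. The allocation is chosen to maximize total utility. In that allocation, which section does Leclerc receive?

Leclerc receives Section 10am.

Treat this as an assignment problem: match each student to one section.
Optimal: Lindqvist→Section 3pm (94 points), Mendoza→Section 2pm (87 points), Watson→Section 1pm (78 points), Leclerc→Section 10am (53 points) — total 94+87+78+53 = 312 points.
Next-best assignment: Lindqvist→Section 3pm, Mendoza→Section 2pm, Watson→Section 10am, Leclerc→Section 1pm = 293 points.
Swapping Mendoza↔Lindqvist (Mendoza→Section 3pm 11 points, Lindqvist→Section 2pm 39 points) loses 131.
Leclerc's own top section is Section 2pm (65 points), but forcing Leclerc→Section 2pm and reassigning the rest optimally gives only 267 points — worse by 45.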